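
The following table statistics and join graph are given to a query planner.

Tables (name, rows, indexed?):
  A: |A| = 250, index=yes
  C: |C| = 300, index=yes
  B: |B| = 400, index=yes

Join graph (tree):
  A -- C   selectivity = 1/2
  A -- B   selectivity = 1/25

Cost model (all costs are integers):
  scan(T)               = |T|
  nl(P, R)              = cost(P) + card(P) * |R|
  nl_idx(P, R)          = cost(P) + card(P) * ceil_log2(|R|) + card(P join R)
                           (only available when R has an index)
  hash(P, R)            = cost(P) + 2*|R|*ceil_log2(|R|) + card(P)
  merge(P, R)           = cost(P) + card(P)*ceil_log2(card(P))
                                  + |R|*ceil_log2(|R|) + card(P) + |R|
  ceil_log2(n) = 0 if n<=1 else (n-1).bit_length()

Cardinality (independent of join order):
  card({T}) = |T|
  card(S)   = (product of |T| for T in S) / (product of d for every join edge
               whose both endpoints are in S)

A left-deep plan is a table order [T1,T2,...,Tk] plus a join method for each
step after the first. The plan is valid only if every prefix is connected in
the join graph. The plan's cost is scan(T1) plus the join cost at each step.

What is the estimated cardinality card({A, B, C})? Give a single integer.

600000

Tables in S: A(250), B(400), C(300)
Edges inside S: A-C(d=2), A-B(d=25)
numerator = 250 * 400 * 300 = 30000000
denominator = 2 * 25 = 50
card(S) = 30000000 / 50 = 600000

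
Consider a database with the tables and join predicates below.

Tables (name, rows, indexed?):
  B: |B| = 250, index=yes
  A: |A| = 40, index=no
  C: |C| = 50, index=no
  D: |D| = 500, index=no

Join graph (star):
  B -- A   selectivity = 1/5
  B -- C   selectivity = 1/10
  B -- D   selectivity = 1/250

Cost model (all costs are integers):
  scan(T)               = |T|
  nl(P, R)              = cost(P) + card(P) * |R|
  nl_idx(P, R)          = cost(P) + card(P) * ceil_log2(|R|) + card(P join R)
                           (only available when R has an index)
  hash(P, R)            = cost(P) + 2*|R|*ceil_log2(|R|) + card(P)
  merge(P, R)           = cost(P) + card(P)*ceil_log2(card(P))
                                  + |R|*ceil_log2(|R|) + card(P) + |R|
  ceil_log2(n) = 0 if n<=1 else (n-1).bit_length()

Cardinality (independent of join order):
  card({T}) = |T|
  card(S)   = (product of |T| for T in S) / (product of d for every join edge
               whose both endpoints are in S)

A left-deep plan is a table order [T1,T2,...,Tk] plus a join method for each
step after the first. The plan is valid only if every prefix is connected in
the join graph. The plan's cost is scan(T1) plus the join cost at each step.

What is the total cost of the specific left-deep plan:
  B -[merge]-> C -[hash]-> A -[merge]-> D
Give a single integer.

159580

step 1: scan B: cost=250, card=250
step 2: join C via merge
    card(P join C) = 250*50/(10) = 1250
    cost = 250 + 250*8 + 50*6 + 250 + 50 = 2850
step 3: join A via hash
    card(P join A) = 1250*40/(5) = 10000
    cost = 2850 + 2*40*6 + 1250 = 4580
step 4: join D via merge
    card(P join D) = 10000*500/(250) = 20000
    cost = 4580 + 10000*14 + 500*9 + 10000 + 500 = 159580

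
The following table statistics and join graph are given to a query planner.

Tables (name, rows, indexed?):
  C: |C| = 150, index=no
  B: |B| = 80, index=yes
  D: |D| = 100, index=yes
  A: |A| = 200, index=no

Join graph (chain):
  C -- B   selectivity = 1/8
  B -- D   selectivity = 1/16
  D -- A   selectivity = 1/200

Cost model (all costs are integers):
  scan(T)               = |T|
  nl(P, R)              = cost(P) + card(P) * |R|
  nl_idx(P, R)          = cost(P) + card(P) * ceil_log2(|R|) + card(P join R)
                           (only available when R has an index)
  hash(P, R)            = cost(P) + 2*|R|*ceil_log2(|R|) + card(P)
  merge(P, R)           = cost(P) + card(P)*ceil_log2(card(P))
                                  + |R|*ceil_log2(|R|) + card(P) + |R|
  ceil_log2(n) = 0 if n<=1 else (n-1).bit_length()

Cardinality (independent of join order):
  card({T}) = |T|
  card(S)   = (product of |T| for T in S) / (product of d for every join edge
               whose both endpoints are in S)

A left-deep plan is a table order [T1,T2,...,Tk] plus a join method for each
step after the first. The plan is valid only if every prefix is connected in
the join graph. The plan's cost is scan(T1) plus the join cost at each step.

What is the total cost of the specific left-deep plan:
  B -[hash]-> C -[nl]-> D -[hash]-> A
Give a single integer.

step 1: scan B: cost=80, card=80
step 2: join C via hash
    card(P join C) = 80*150/(8) = 1500
    cost = 80 + 2*150*8 + 80 = 2560
step 3: join D via nl
    card(P join D) = 1500*100/(16) = 9375
    cost = 2560 + 1500*100 = 152560
step 4: join A via hash
    card(P join A) = 9375*200/(200) = 9375
    cost = 152560 + 2*200*8 + 9375 = 165135

165135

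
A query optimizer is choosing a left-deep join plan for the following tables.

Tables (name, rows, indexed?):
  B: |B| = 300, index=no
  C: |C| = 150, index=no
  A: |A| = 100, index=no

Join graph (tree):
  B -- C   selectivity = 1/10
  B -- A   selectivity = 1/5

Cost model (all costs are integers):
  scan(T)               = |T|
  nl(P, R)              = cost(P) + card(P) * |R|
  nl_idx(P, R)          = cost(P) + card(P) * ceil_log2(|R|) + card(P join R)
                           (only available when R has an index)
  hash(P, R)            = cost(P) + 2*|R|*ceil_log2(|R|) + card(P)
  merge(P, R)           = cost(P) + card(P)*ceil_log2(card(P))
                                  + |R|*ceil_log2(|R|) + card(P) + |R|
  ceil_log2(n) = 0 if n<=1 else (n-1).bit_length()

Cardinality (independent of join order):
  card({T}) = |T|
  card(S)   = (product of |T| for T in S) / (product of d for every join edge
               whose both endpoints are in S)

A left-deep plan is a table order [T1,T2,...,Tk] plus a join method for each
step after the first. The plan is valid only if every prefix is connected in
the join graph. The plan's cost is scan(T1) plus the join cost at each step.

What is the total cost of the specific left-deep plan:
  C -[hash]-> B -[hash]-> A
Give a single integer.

step 1: scan C: cost=150, card=150
step 2: join B via hash
    card(P join B) = 150*300/(10) = 4500
    cost = 150 + 2*300*9 + 150 = 5700
step 3: join A via hash
    card(P join A) = 4500*100/(5) = 90000
    cost = 5700 + 2*100*7 + 4500 = 11600

11600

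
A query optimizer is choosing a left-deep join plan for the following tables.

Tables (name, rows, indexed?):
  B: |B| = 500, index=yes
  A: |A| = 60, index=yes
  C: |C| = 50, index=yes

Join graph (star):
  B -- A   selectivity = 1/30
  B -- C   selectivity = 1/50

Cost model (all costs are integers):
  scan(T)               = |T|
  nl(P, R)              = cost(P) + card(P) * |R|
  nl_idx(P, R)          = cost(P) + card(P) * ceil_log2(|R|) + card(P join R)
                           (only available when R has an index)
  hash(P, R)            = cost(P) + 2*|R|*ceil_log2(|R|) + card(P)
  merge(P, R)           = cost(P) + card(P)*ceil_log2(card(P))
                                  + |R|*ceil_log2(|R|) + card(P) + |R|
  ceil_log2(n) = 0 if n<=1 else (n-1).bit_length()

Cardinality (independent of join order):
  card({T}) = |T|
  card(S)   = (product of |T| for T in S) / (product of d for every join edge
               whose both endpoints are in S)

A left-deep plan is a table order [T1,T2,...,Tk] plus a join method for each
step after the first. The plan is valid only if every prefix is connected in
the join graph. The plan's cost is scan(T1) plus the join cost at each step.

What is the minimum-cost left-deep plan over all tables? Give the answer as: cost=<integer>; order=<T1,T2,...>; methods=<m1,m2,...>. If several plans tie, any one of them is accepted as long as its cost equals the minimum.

Selinger DP (subsets sized 1..n):
  {B}: scan cost=500, card=500
  {A}: scan cost=60, card=60
  {C}: scan cost=50, card=50
  {AB}: card=1000; try (B,nl_idx)→1600, (A,hash)→1720, (A,nl_idx)→4500, (B,merge)→5480, (A,merge)→5920, (B,hash)→9120 …(+2); best=1600 via (B,nl_idx)
  {BC}: card=500; try (B,nl_idx)→1000, (C,hash)→1600, (C,nl_idx)→4000, (B,merge)→5400, (C,merge)→5850, (B,hash)→9100 …(+2); best=1000 via (B,nl_idx)
  {ABC}: card=1000; try (A,hash)→2220, (C,hash)→3200, (A,nl_idx)→5000, (A,merge)→6420, (C,nl_idx)→8600, (C,merge)→12950 …(+2); best=2220 via (A,hash)

cost=2220; order=C,B,A; methods=nl_idx,hash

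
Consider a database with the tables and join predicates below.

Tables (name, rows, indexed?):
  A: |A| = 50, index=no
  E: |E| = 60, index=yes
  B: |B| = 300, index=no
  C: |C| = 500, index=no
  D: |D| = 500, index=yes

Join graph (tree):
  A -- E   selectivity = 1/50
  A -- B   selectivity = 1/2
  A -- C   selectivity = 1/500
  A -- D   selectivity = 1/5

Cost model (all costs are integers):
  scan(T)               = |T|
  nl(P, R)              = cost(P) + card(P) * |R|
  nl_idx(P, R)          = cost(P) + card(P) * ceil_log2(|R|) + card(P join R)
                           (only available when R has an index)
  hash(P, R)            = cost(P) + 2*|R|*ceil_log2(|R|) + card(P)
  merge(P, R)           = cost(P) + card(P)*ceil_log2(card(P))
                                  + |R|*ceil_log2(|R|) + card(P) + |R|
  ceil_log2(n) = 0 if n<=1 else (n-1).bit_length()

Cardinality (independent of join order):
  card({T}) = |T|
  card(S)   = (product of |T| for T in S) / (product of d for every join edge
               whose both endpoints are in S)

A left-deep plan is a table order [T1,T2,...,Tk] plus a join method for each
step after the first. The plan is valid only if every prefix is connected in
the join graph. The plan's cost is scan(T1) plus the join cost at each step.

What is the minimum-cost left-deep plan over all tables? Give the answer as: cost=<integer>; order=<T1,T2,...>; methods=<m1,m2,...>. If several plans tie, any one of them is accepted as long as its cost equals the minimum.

Selinger DP (subsets sized 1..n):
  {A}: scan cost=50, card=50
  {E}: scan cost=60, card=60
  {B}: scan cost=300, card=300
  {C}: scan cost=500, card=500
  {D}: scan cost=500, card=500
  {AE}: card=60; try (E,nl_idx)→410, (A,hash)→720, (E,hash)→820, (E,merge)→820, (A,merge)→830, (E,nl)→3050 …(+1); best=410 via (E,nl_idx)
  {AB}: card=7500; try (A,hash)→1200, (B,merge)→3400, (A,merge)→3650, (B,hash)→5500, (B,nl)→15050, (A,nl)→15300; best=1200 via (A,hash)
  {AC}: card=50; try (A,hash)→1600, (C,merge)→5400, (A,merge)→5850, (C,hash)→9100, (C,nl)→25050, (A,nl)→25500; best=1600 via (A,hash)
  {AD}: card=5000; try (A,hash)→1600, (D,merge)→5400, (D,nl_idx)→5500, (A,merge)→5850, (D,hash)→9100, (D,nl)→25050 …(+1); best=1600 via (A,hash)
  {ABE}: card=9000; try (B,merge)→3830, (B,hash)→5870, (E,hash)→9420, (B,nl)→18410, (E,nl_idx)→55200, (E,merge)→106620 …(+1); best=3830 via (B,merge)
  {ACE}: card=60; try (E,nl_idx)→1960, (E,hash)→2370, (E,merge)→2370, (E,nl)→4600, (C,merge)→5830, (C,hash)→9470 …(+1); best=1960 via (E,nl_idx)
  {ADE}: card=6000; try (D,merge)→5830, (D,nl_idx)→6950, (E,hash)→7320, (D,hash)→9470, (D,nl)→30410, (E,nl_idx)→37600 …(+2); best=5830 via (D,merge)
  {ABC}: card=7500; try (B,merge)→4950, (B,hash)→7050, (B,nl)→16600, (C,hash)→17700, (C,merge)→111200, (C,nl)→3751200; best=4950 via (B,merge)
  {ABD}: card=750000; try (B,hash)→12000, (D,hash)→17700, (B,merge)→74600, (D,merge)→111200, (D,nl_idx)→818700, (B,nl)→1501600 …(+1); best=12000 via (B,hash)
  {ACD}: card=5000; try (D,merge)→6950, (D,nl_idx)→7050, (D,hash)→10650, (C,hash)→15600, (D,nl)→26600, (C,merge)→76600 …(+1); best=6950 via (D,merge)
  {ABCE}: card=9000; try (B,merge)→5380, (B,hash)→7420, (E,hash)→13170, (B,nl)→19960, (C,hash)→21830, (E,nl_idx)→58950 …(+4); best=5380 via (B,merge)
  {ABDE}: card=900000; try (B,hash)→17230, (D,hash)→21830, (B,merge)→92830, (D,merge)→143830, (E,hash)→762720, (D,nl_idx)→984830 …(+5); best=17230 via (B,hash)
  {ACDE}: card=6000; try (D,merge)→7380, (D,nl_idx)→8500, (D,hash)→11020, (E,hash)→12670, (C,hash)→20830, (D,nl)→31960 …(+5); best=7380 via (D,merge)
  {ABCD}: card=750000; try (B,hash)→17350, (D,hash)→21450, (B,merge)→79950, (D,merge)→114950, (C,hash)→771000, (D,nl_idx)→822450 …(+4); best=17350 via (B,hash)
  {ABCDE}: card=900000; try (B,hash)→18780, (D,hash)→23380, (B,merge)→94380, (D,merge)→145380, (E,hash)→768070, (C,hash)→926230 …(+8); best=18780 via (B,hash)

cost=18780; order=C,A,E,D,B; methods=hash,nl_idx,merge,hash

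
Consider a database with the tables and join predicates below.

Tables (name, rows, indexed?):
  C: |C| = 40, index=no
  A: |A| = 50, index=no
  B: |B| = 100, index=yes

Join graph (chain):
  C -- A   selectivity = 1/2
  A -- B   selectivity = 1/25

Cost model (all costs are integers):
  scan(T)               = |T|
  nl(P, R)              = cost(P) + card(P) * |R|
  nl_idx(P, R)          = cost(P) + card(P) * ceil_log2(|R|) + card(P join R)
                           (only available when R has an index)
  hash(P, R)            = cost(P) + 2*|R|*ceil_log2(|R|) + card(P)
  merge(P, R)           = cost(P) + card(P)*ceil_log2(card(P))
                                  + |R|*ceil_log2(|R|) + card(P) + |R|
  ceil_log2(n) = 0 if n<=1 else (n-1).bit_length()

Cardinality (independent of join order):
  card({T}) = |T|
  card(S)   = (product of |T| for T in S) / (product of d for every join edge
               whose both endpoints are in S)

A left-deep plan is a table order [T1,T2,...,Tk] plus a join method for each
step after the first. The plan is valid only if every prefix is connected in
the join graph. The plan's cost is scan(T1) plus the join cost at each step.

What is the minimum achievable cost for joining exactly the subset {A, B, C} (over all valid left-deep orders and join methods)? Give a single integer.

Selinger DP over subsets of {A,B,C}:
  {C}: scan cost=40, card=40
  {A}: scan cost=50, card=50
  {B}: scan cost=100, card=100
  {AC}: card=1000; try (C,hash)→580, (A,merge)→670, (C,merge)→680, (A,hash)→680, (A,nl)→2040, (C,nl)→2050; best=580 via (C,hash)
  {AB}: card=200; try (B,nl_idx)→600, (A,hash)→800, (B,merge)→1200, (A,merge)→1250, (B,hash)→1500, (B,nl)→5050 …(+1); best=600 via (B,nl_idx)
  {ABC}: card=4000; try (C,hash)→1280, (C,merge)→2680, (B,hash)→2980, (C,nl)→8600, (B,nl_idx)→11580, (B,merge)→12380 …(+1); best=1280 via (C,hash)

1280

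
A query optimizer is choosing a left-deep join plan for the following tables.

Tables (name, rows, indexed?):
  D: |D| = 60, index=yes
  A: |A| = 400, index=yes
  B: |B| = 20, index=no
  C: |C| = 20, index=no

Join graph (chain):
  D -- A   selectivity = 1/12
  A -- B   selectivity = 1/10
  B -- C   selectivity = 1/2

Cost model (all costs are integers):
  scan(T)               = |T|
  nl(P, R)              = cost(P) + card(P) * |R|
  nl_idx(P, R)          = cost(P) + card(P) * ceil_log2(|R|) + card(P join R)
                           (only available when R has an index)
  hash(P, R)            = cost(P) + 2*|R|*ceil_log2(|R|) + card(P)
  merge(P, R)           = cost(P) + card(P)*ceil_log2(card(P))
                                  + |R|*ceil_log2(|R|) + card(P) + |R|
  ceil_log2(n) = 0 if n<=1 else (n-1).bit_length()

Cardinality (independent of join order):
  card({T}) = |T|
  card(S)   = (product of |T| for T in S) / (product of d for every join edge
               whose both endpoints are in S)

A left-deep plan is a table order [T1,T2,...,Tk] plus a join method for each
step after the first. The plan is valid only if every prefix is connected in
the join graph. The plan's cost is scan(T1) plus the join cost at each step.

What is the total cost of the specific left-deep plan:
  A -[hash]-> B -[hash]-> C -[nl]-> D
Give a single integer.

step 1: scan A: cost=400, card=400
step 2: join B via hash
    card(P join B) = 400*20/(10) = 800
    cost = 400 + 2*20*5 + 400 = 1000
step 3: join C via hash
    card(P join C) = 800*20/(2) = 8000
    cost = 1000 + 2*20*5 + 800 = 2000
step 4: join D via nl
    card(P join D) = 8000*60/(12) = 40000
    cost = 2000 + 8000*60 = 482000

482000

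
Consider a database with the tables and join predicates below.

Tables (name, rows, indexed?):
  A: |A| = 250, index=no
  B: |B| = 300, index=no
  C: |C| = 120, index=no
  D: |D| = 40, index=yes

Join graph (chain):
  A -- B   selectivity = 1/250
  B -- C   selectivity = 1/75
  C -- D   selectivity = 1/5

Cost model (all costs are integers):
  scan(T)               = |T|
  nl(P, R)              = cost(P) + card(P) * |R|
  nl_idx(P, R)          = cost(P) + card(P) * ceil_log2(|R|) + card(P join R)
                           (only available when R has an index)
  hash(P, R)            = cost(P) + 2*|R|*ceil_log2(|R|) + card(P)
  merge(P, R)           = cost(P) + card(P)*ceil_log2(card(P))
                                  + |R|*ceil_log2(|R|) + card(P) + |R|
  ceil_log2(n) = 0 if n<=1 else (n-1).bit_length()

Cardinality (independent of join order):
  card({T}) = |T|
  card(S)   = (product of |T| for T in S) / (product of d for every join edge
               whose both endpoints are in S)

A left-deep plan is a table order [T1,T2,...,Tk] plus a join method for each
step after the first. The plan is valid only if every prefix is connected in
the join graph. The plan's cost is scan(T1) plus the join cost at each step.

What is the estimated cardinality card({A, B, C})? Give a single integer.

480

Tables in S: A(250), B(300), C(120)
Edges inside S: A-B(d=250), B-C(d=75)
numerator = 250 * 300 * 120 = 9000000
denominator = 250 * 75 = 18750
card(S) = 9000000 / 18750 = 480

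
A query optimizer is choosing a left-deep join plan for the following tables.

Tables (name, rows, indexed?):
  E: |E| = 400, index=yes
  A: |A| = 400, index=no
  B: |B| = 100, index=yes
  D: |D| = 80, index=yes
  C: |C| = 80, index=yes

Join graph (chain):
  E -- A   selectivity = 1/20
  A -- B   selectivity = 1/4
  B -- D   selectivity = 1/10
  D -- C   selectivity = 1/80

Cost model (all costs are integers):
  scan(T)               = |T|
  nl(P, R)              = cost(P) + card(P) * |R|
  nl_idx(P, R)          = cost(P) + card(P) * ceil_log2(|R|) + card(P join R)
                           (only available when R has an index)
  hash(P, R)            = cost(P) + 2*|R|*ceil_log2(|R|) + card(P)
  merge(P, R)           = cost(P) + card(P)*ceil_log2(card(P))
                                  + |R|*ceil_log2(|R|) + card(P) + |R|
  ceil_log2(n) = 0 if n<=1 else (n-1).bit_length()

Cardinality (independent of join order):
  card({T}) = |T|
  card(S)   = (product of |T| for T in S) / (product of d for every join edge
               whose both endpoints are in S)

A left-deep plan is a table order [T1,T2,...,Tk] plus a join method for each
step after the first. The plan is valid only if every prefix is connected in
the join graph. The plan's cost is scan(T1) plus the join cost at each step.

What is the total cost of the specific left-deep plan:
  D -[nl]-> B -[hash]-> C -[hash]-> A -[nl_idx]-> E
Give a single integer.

2338000

step 1: scan D: cost=80, card=80
step 2: join B via nl
    card(P join B) = 80*100/(10) = 800
    cost = 80 + 80*100 = 8080
step 3: join C via hash
    card(P join C) = 800*80/(80) = 800
    cost = 8080 + 2*80*7 + 800 = 10000
step 4: join A via hash
    card(P join A) = 800*400/(4) = 80000
    cost = 10000 + 2*400*9 + 800 = 18000
step 5: join E via nl_idx
    card(P join E) = 80000*400/(20) = 1600000
    cost = 18000 + 80000*9 + 1600000 = 2338000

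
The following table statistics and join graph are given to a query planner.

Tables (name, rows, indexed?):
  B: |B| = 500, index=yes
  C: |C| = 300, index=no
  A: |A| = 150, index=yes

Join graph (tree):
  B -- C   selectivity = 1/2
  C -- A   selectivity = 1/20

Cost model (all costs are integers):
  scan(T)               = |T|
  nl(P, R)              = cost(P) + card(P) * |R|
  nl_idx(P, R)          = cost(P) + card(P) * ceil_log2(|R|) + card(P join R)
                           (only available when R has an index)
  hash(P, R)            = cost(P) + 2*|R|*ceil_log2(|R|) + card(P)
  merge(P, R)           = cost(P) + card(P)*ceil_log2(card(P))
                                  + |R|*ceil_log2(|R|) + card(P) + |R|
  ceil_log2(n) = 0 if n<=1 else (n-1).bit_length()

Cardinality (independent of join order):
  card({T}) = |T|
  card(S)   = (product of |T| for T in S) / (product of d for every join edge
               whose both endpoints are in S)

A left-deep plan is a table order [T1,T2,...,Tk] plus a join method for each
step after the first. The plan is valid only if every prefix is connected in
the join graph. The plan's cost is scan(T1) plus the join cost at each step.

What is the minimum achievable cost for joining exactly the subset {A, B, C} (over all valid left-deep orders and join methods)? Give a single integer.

Selinger DP over subsets of {A,B,C}:
  {B}: scan cost=500, card=500
  {C}: scan cost=300, card=300
  {A}: scan cost=150, card=150
  {BC}: card=75000; try (C,hash)→6400, (B,merge)→8300, (C,merge)→8500, (B,hash)→9600, (B,nl_idx)→78000, (B,nl)→150300 …(+1); best=6400 via (C,hash)
  {AC}: card=2250; try (A,hash)→3000, (C,merge)→4500, (A,merge)→4650, (A,nl_idx)→4950, (C,hash)→5700, (C,nl)→45150 …(+1); best=3000 via (A,hash)
  {ABC}: card=562500; try (B,hash)→14250, (B,merge)→37250, (A,hash)→83800, (B,nl_idx)→585750, (B,nl)→1128000, (A,nl_idx)→1168900 …(+2); best=14250 via (B,hash)

14250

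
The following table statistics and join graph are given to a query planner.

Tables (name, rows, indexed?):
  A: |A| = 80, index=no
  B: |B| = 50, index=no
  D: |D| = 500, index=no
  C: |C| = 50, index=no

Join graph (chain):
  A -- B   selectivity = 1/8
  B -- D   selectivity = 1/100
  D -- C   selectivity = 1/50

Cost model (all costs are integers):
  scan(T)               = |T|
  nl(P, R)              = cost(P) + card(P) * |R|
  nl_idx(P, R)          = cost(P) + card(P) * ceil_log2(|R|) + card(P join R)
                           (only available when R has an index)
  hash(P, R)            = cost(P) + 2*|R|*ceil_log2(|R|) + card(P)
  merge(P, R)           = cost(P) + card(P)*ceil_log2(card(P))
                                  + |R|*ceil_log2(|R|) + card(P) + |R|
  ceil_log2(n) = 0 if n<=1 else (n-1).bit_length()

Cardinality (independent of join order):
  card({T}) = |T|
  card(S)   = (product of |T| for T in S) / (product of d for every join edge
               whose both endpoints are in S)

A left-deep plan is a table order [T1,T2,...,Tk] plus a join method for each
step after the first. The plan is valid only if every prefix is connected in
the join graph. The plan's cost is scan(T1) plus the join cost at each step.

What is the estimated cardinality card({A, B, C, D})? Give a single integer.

2500

Tables in S: A(80), B(50), C(50), D(500)
Edges inside S: A-B(d=8), B-D(d=100), D-C(d=50)
numerator = 80 * 50 * 50 * 500 = 100000000
denominator = 8 * 100 * 50 = 40000
card(S) = 100000000 / 40000 = 2500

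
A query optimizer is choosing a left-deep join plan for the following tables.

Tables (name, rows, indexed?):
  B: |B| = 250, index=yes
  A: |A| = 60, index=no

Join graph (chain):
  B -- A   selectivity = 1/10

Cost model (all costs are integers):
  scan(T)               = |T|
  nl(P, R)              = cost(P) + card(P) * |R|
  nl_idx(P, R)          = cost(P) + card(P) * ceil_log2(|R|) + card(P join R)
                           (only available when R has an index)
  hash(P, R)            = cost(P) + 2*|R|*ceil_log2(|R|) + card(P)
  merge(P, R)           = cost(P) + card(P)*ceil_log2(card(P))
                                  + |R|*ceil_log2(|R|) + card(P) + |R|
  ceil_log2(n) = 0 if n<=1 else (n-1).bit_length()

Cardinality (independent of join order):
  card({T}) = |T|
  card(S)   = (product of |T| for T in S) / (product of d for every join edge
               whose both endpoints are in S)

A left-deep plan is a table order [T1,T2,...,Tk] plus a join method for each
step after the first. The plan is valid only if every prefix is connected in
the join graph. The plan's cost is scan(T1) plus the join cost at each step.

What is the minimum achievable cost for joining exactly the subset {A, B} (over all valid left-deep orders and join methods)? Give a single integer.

Selinger DP over subsets of {A,B}:
  {B}: scan cost=250, card=250
  {A}: scan cost=60, card=60
  {AB}: card=1500; try (A,hash)→1220, (B,nl_idx)→2040, (B,merge)→2730, (A,merge)→2920, (B,hash)→4120, (B,nl)→15060 …(+1); best=1220 via (A,hash)

1220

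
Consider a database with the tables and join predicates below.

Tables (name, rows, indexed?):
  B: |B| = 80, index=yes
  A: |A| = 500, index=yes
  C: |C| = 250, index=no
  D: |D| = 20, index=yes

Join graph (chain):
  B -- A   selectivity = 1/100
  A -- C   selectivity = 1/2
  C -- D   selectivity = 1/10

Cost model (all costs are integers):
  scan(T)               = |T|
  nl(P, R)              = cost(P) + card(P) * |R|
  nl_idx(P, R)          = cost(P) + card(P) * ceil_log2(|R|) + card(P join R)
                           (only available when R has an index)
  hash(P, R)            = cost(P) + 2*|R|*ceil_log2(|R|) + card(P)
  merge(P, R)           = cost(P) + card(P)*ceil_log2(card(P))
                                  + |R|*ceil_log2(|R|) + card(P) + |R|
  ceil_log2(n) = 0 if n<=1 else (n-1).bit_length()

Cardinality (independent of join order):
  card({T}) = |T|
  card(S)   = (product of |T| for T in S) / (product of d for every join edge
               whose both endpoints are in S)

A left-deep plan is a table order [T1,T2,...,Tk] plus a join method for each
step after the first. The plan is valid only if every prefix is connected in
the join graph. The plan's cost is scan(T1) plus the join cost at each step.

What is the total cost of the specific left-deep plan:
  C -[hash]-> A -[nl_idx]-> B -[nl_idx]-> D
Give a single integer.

step 1: scan C: cost=250, card=250
step 2: join A via hash
    card(P join A) = 250*500/(2) = 62500
    cost = 250 + 2*500*9 + 250 = 9500
step 3: join B via nl_idx
    card(P join B) = 62500*80/(100) = 50000
    cost = 9500 + 62500*7 + 50000 = 497000
step 4: join D via nl_idx
    card(P join D) = 50000*20/(10) = 100000
    cost = 497000 + 50000*5 + 100000 = 847000

847000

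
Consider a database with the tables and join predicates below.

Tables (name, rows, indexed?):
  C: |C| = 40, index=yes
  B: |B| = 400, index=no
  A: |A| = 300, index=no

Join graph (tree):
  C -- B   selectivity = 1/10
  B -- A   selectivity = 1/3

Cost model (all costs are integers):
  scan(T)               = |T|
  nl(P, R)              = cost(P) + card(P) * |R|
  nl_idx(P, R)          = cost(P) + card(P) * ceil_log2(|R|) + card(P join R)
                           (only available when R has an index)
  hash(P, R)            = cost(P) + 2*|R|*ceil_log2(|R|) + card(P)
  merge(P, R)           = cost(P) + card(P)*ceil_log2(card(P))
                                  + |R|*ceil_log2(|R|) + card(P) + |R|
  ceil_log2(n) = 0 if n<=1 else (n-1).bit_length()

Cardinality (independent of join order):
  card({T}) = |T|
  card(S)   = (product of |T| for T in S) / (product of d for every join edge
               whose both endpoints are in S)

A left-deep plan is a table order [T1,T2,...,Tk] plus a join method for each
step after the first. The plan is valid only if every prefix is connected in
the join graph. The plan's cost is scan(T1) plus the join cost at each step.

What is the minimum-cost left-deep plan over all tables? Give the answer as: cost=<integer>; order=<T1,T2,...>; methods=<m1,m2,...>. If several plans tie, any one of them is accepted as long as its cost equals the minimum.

Selinger DP (subsets sized 1..n):
  {C}: scan cost=40, card=40
  {B}: scan cost=400, card=400
  {A}: scan cost=300, card=300
  {BC}: card=1600; try (C,hash)→1280, (B,merge)→4320, (C,nl_idx)→4400, (C,merge)→4680, (B,hash)→7280, (B,nl)→16040 …(+1); best=1280 via (C,hash)
  {AB}: card=40000; try (A,hash)→6200, (B,merge)→7300, (A,merge)→7400, (B,hash)→7800, (B,nl)→120300, (A,nl)→120400; best=6200 via (A,hash)
  {ABC}: card=160000; try (A,hash)→8280, (A,merge)→23480, (C,hash)→46680, (C,nl_idx)→406200, (A,nl)→481280, (C,merge)→686480 …(+1); best=8280 via (A,hash)

cost=8280; order=B,C,A; methods=hash,hash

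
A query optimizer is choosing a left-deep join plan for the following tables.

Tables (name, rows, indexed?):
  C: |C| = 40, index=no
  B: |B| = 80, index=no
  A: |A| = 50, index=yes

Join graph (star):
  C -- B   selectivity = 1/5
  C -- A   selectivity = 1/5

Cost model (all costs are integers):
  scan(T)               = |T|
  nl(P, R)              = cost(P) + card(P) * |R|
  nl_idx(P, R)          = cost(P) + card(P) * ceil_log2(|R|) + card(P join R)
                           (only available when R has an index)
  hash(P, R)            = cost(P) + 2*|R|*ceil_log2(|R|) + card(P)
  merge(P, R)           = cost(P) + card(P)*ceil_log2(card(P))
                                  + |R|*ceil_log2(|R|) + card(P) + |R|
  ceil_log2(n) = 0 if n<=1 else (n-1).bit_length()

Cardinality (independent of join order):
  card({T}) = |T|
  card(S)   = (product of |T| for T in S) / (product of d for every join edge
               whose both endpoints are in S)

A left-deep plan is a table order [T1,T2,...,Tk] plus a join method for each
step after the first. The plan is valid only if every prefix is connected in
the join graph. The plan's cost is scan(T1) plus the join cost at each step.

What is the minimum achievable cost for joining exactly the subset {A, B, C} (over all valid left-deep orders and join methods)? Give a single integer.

Selinger DP over subsets of {A,B,C}:
  {C}: scan cost=40, card=40
  {B}: scan cost=80, card=80
  {A}: scan cost=50, card=50
  {BC}: card=640; try (C,hash)→640, (B,merge)→960, (C,merge)→1000, (B,hash)→1200, (B,nl)→3240, (C,nl)→3280; best=640 via (C,hash)
  {AC}: card=400; try (C,hash)→580, (A,merge)→670, (C,merge)→680, (A,hash)→680, (A,nl_idx)→680, (A,nl)→2040 …(+1); best=580 via (C,hash)
  {ABC}: card=6400; try (A,hash)→1880, (B,hash)→2100, (B,merge)→5220, (A,merge)→8030, (A,nl_idx)→10880, (B,nl)→32580 …(+1); best=1880 via (A,hash)

1880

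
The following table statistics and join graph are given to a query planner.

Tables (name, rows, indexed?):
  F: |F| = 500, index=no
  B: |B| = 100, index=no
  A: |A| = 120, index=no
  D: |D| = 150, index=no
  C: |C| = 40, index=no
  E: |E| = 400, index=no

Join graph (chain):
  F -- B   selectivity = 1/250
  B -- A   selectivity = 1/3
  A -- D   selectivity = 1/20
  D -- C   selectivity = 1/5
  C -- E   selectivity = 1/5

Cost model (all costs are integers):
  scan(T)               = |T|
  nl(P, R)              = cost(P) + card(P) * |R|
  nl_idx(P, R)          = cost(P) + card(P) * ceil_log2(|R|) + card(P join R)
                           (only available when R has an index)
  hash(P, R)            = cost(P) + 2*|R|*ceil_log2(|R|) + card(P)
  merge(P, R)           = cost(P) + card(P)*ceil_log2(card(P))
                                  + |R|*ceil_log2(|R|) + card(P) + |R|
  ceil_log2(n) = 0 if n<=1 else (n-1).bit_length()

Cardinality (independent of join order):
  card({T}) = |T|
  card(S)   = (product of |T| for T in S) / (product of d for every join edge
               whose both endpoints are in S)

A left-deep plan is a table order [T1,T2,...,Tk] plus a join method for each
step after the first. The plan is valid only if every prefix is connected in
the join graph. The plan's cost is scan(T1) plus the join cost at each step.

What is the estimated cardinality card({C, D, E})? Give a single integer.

Tables in S: C(40), D(150), E(400)
Edges inside S: D-C(d=5), C-E(d=5)
numerator = 40 * 150 * 400 = 2400000
denominator = 5 * 5 = 25
card(S) = 2400000 / 25 = 96000

96000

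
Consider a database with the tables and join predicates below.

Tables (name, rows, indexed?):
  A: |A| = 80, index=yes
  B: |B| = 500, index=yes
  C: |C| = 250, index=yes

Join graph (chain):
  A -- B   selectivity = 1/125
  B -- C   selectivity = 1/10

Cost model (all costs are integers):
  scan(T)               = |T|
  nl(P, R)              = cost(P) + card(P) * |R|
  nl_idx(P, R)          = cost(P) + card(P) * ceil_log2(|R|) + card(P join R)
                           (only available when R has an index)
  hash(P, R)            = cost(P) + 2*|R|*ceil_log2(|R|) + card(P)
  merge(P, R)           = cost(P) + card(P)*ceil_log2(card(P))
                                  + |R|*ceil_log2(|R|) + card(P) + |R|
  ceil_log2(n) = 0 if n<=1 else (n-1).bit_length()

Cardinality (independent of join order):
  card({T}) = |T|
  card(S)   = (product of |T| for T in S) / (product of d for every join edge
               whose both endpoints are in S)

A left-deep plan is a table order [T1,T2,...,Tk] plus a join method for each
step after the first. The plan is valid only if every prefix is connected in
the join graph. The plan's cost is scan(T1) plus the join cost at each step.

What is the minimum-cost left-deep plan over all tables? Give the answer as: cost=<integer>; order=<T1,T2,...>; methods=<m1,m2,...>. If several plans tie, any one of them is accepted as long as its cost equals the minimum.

Selinger DP (subsets sized 1..n):
  {A}: scan cost=80, card=80
  {B}: scan cost=500, card=500
  {C}: scan cost=250, card=250
  {AB}: card=320; try (B,nl_idx)→1120, (A,hash)→2120, (A,nl_idx)→4320, (B,merge)→5720, (A,merge)→6140, (B,hash)→9160 …(+2); best=1120 via (B,nl_idx)
  {BC}: card=12500; try (C,hash)→5000, (B,merge)→7500, (C,merge)→7750, (B,hash)→9500, (B,nl_idx)→15000, (C,nl_idx)→17000 …(+2); best=5000 via (C,hash)
  {ABC}: card=8000; try (C,hash)→5440, (C,merge)→6570, (C,nl_idx)→11680, (A,hash)→18620, (C,nl)→81120, (A,nl_idx)→100500 …(+2); best=5440 via (C,hash)

cost=5440; order=A,B,C; methods=nl_idx,hash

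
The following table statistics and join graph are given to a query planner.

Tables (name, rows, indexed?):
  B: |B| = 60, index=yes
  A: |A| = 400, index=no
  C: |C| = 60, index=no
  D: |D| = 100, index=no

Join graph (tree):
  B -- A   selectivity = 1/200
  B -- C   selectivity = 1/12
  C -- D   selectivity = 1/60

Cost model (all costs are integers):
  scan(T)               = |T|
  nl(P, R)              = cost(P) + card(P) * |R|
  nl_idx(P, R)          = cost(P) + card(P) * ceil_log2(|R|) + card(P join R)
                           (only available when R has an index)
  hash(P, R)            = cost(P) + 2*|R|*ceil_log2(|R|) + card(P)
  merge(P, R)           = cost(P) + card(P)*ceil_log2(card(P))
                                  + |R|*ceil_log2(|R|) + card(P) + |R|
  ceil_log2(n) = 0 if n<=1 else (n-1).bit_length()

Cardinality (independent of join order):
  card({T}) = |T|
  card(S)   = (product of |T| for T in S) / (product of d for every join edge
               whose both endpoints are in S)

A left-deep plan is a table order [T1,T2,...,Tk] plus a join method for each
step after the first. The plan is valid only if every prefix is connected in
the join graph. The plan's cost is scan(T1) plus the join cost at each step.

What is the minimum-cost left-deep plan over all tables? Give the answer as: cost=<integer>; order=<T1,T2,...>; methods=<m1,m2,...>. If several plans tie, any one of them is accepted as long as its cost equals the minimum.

cost=4360; order=A,B,C,D; methods=hash,hash,hash

Selinger DP (subsets sized 1..n):
  {B}: scan cost=60, card=60
  {A}: scan cost=400, card=400
  {C}: scan cost=60, card=60
  {D}: scan cost=100, card=100
  {AB}: card=120; try (B,hash)→1520, (B,nl_idx)→2920, (A,merge)→4480, (B,merge)→4820, (A,hash)→7320, (A,nl)→24060 …(+1); best=1520 via (B,hash)
  {BC}: card=300; try (B,nl_idx)→720, (C,hash)→840, (B,hash)→840, (C,merge)→900, (B,merge)→900, (C,nl)→3660 …(+1); best=720 via (B,nl_idx)
  {CD}: card=100; try (C,hash)→920, (D,merge)→1280, (C,merge)→1320, (D,hash)→1520, (D,nl)→6060, (C,nl)→6100; best=920 via (C,hash)
  {ABC}: card=600; try (C,hash)→2360, (C,merge)→2900, (A,merge)→7720, (A,hash)→8220, (C,nl)→8720, (A,nl)→120720; best=2360 via (C,hash)
  {BCD}: card=500; try (B,hash)→1740, (B,nl_idx)→2020, (B,merge)→2140, (D,hash)→2420, (D,merge)→4520, (B,nl)→6920 …(+1); best=1740 via (B,hash)
  {ABCD}: card=1000; try (D,hash)→4360, (A,hash)→9440, (D,merge)→9760, (A,merge)→10740, (D,nl)→62360, (A,nl)→201740; best=4360 via (D,hash)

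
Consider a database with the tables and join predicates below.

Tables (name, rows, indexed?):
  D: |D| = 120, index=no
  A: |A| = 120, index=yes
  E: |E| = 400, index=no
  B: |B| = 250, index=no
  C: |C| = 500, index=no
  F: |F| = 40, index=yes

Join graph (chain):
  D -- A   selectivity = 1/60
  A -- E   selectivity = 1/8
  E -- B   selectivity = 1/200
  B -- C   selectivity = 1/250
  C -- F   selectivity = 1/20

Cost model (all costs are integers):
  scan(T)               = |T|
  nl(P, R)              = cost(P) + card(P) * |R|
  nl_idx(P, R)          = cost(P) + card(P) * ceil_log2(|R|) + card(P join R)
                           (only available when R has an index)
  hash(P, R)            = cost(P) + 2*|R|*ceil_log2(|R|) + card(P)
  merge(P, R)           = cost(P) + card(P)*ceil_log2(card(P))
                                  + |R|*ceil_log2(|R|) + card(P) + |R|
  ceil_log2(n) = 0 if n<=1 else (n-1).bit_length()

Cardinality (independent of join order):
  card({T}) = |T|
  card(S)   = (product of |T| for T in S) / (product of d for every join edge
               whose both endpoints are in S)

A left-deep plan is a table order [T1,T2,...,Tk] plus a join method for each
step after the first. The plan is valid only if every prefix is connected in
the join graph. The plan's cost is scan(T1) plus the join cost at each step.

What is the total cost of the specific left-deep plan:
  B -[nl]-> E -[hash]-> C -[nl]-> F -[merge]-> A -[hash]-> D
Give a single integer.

step 1: scan B: cost=250, card=250
step 2: join E via nl
    card(P join E) = 250*400/(200) = 500
    cost = 250 + 250*400 = 100250
step 3: join C via hash
    card(P join C) = 500*500/(250) = 1000
    cost = 100250 + 2*500*9 + 500 = 109750
step 4: join F via nl
    card(P join F) = 1000*40/(20) = 2000
    cost = 109750 + 1000*40 = 149750
step 5: join A via merge
    card(P join A) = 2000*120/(8) = 30000
    cost = 149750 + 2000*11 + 120*7 + 2000 + 120 = 174710
step 6: join D via hash
    card(P join D) = 30000*120/(60) = 60000
    cost = 174710 + 2*120*7 + 30000 = 206390

206390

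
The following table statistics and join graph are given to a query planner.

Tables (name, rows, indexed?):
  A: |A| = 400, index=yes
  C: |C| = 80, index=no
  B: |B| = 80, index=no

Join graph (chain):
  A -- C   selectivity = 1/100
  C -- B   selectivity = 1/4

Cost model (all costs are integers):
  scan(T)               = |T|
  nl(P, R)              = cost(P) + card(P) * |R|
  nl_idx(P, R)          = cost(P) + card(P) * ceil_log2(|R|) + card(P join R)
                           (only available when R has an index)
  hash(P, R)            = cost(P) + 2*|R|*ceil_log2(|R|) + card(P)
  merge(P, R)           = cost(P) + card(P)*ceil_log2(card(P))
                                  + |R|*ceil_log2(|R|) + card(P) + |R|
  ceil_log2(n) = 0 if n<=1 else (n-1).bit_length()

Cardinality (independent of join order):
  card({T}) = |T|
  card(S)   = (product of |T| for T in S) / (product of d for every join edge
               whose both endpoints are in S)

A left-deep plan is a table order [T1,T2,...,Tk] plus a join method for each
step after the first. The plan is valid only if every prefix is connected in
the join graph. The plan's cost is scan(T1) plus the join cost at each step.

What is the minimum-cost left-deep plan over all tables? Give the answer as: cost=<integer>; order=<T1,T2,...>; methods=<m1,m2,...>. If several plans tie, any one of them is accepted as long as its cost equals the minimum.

cost=2560; order=C,A,B; methods=nl_idx,hash

Selinger DP (subsets sized 1..n):
  {A}: scan cost=400, card=400
  {C}: scan cost=80, card=80
  {B}: scan cost=80, card=80
  {AC}: card=320; try (A,nl_idx)→1120, (C,hash)→1920, (A,merge)→4720, (C,merge)→5040, (A,hash)→7360, (A,nl)→32080 …(+1); best=1120 via (A,nl_idx)
  {BC}: card=1600; try (C,hash)→1280, (B,hash)→1280, (C,merge)→1360, (B,merge)→1360, (C,nl)→6480, (B,nl)→6480; best=1280 via (C,hash)
  {ABC}: card=6400; try (B,hash)→2560, (B,merge)→4960, (A,hash)→10080, (A,nl_idx)→22080, (A,merge)→24480, (B,nl)→26720 …(+1); best=2560 via (B,hash)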